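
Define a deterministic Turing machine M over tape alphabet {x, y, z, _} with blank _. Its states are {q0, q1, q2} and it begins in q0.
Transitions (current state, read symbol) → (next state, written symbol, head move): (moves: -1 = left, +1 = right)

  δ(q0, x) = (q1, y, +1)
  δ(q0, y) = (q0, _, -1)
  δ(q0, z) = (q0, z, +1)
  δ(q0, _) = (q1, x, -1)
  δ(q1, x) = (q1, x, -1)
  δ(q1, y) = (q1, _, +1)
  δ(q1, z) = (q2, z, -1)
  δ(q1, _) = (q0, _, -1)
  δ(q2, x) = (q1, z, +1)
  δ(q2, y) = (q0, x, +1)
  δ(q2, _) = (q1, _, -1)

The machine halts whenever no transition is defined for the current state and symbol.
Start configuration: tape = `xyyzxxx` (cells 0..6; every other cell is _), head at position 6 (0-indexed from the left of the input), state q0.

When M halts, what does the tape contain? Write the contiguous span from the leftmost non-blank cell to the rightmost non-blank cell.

xyzzx

q0 | xyyzxx[x]_   read x → write y, move +1, go to q1
q1 | xyyzxxy[_]   read _ → write _, move -1, go to q0
q0 | xyyzxx[y]_   read y → write _, move -1, go to q0
q0 | xyyzx[x]__   read x → write y, move +1, go to q1
q1 | xyyzxy[_]_   read _ → write _, move -1, go to q0
q0 | xyyzx[y]__   read y → write _, move -1, go to q0
q0 | xyyz[x]___   read x → write y, move +1, go to q1
q1 | xyyzy[_]__   read _ → write _, move -1, go to q0
q0 | xyyz[y]___   read y → write _, move -1, go to q0
q0 | xyy[z]____   read z → write z, move +1, go to q0
q0 | xyyz[_]___   read _ → write x, move -1, go to q1
q1 | xyy[z]x___   read z → write z, move -1, go to q2
q2 | xy[y]zx___   read y → write x, move +1, go to q0
q0 | xyx[z]x___   read z → write z, move +1, go to q0
q0 | xyxz[x]___   read x → write y, move +1, go to q1
q1 | xyxzy[_]__   read _ → write _, move -1, go to q0
q0 | xyxz[y]___   read y → write _, move -1, go to q0
q0 | xyx[z]____   read z → write z, move +1, go to q0
q0 | xyxz[_]___   read _ → write x, move -1, go to q1
q1 | xyx[z]x___   read z → write z, move -1, go to q2
q2 | xy[x]zx___   read x → write z, move +1, go to q1
q1 | xyz[z]x___   read z → write z, move -1, go to q2
q2 | xy[z]zx___
The non-blank tape span at halt is xyzzx.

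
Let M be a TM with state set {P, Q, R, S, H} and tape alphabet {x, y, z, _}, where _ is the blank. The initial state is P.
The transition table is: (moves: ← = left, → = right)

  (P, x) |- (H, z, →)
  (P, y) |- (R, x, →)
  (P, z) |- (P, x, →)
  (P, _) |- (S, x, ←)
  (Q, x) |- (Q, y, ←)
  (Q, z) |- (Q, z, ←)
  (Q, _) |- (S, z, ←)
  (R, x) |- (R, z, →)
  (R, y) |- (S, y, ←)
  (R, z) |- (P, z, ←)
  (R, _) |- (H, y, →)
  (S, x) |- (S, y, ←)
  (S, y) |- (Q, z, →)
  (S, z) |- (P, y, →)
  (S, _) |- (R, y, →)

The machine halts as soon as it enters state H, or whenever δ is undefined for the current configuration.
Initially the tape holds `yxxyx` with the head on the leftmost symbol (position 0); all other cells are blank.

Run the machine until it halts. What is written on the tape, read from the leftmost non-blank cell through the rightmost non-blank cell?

P | [y]xxyx__   read y → write x, move →, go to R
R | x[x]xyx__   read x → write z, move →, go to R
R | xz[x]yx__   read x → write z, move →, go to R
R | xzz[y]x__   read y → write y, move ←, go to S
S | xz[z]yx__   read z → write y, move →, go to P
P | xzy[y]x__   read y → write x, move →, go to R
R | xzyx[x]__   read x → write z, move →, go to R
R | xzyxz[_]_   read _ → write y, move →, go to H
H | xzyxzy[_]
The non-blank tape span at halt is xzyxzy.

xzyxzy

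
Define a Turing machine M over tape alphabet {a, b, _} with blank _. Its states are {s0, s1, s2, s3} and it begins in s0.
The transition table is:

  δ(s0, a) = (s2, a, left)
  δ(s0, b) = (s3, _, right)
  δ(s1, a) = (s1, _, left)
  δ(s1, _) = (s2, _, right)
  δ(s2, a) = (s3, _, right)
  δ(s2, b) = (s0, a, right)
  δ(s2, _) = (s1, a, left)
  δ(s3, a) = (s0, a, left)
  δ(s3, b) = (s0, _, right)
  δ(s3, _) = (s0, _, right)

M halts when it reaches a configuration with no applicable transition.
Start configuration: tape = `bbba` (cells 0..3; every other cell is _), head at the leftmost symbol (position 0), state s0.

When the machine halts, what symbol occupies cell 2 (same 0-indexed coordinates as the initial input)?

s0 | [b]bba   read b → write _, move right, go to s3
s3 | _[b]ba   read b → write _, move right, go to s0
s0 | __[b]a   read b → write _, move right, go to s3
s3 | ___[a]   read a → write a, move left, go to s0
s0 | __[_]a
Cell 2 holds _ when M halts.

_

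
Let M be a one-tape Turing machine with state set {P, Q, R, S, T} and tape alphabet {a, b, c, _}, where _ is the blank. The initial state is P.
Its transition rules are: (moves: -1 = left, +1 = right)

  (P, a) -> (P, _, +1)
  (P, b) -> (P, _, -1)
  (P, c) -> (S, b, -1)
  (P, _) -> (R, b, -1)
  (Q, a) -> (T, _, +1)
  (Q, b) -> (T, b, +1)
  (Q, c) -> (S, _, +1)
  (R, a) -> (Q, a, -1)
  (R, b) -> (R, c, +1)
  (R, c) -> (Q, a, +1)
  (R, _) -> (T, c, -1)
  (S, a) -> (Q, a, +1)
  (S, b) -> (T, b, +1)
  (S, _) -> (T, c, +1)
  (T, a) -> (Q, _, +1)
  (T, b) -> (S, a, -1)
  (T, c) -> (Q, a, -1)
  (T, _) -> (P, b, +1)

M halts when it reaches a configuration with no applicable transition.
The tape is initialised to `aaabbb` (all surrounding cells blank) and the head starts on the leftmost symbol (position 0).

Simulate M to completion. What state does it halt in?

S

state=P head=0 tape=[a]aabbb   (P,a)→(P,_,+1)
state=P head=1 tape=_[a]abbb   (P,a)→(P,_,+1)
state=P head=2 tape=__[a]bbb   (P,a)→(P,_,+1)
state=P head=3 tape=___[b]bb   (P,b)→(P,_,-1)
state=P head=2 tape=__[_]_bb   (P,_)→(R,b,-1)
state=R head=1 tape=_[_]b_bb   (R,_)→(T,c,-1)
state=T head=0 tape=[_]cb_bb   (T,_)→(P,b,+1)
state=P head=1 tape=b[c]b_bb   (P,c)→(S,b,-1)
state=S head=0 tape=[b]bb_bb   (S,b)→(T,b,+1)
state=T head=1 tape=b[b]b_bb   (T,b)→(S,a,-1)
state=S head=0 tape=[b]ab_bb   (S,b)→(T,b,+1)
state=T head=1 tape=b[a]b_bb   (T,a)→(Q,_,+1)
state=Q head=2 tape=b_[b]_bb   (Q,b)→(T,b,+1)
state=T head=3 tape=b_b[_]bb   (T,_)→(P,b,+1)
state=P head=4 tape=b_bb[b]b   (P,b)→(P,_,-1)
state=P head=3 tape=b_b[b]_b   (P,b)→(P,_,-1)
state=P head=2 tape=b_[b]__b   (P,b)→(P,_,-1)
state=P head=1 tape=b[_]___b   (P,_)→(R,b,-1)
state=R head=0 tape=[b]b___b   (R,b)→(R,c,+1)
state=R head=1 tape=c[b]___b   (R,b)→(R,c,+1)
state=R head=2 tape=cc[_]__b   (R,_)→(T,c,-1)
state=T head=1 tape=c[c]c__b   (T,c)→(Q,a,-1)
state=Q head=0 tape=[c]ac__b   (Q,c)→(S,_,+1)
state=S head=1 tape=_[a]c__b   (S,a)→(Q,a,+1)
state=Q head=2 tape=_a[c]__b   (Q,c)→(S,_,+1)
state=S head=3 tape=_a_[_]_b   (S,_)→(T,c,+1)
state=T head=4 tape=_a_c[_]b   (T,_)→(P,b,+1)
state=P head=5 tape=_a_cb[b]   (P,b)→(P,_,-1)
state=P head=4 tape=_a_c[b]_   (P,b)→(P,_,-1)
state=P head=3 tape=_a_[c]__   (P,c)→(S,b,-1)
state=S head=2 tape=_a[_]b__   (S,_)→(T,c,+1)
state=T head=3 tape=_ac[b]__   (T,b)→(S,a,-1)
state=S head=2 tape=_a[c]a__
No transition is defined for (S, c); M halts in state S.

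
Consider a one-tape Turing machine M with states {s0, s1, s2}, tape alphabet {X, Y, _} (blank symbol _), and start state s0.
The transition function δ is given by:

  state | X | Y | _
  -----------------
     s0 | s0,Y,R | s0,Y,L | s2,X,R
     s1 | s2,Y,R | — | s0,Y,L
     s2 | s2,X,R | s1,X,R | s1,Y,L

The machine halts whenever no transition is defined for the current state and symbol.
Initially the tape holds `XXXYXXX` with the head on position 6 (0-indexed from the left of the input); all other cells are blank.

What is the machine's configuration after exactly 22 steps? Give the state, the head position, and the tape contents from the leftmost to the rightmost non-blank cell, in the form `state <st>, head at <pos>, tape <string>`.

state s0, head at 2, tape XYYYYYYYYY

state=s0 head=6 tape=XXXYXX[X]___   (s0,X)→(s0,Y,R)
state=s0 head=7 tape=XXXYXXY[_]__   (s0,_)→(s2,X,R)
state=s2 head=8 tape=XXXYXXYX[_]_   (s2,_)→(s1,Y,L)
state=s1 head=7 tape=XXXYXXY[X]Y_   (s1,X)→(s2,Y,R)
state=s2 head=8 tape=XXXYXXYY[Y]_   (s2,Y)→(s1,X,R)
state=s1 head=9 tape=XXXYXXYYX[_]   (s1,_)→(s0,Y,L)
state=s0 head=8 tape=XXXYXXYY[X]Y   (s0,X)→(s0,Y,R)
state=s0 head=9 tape=XXXYXXYYY[Y]   (s0,Y)→(s0,Y,L)
state=s0 head=8 tape=XXXYXXYY[Y]Y   (s0,Y)→(s0,Y,L)
state=s0 head=7 tape=XXXYXXY[Y]YY   (s0,Y)→(s0,Y,L)
state=s0 head=6 tape=XXXYXX[Y]YYY   (s0,Y)→(s0,Y,L)
state=s0 head=5 tape=XXXYX[X]YYYY   (s0,X)→(s0,Y,R)
state=s0 head=6 tape=XXXYXY[Y]YYY   (s0,Y)→(s0,Y,L)
state=s0 head=5 tape=XXXYX[Y]YYYY   (s0,Y)→(s0,Y,L)
state=s0 head=4 tape=XXXY[X]YYYYY   (s0,X)→(s0,Y,R)
state=s0 head=5 tape=XXXYY[Y]YYYY   (s0,Y)→(s0,Y,L)
state=s0 head=4 tape=XXXY[Y]YYYYY   (s0,Y)→(s0,Y,L)
state=s0 head=3 tape=XXX[Y]YYYYYY   (s0,Y)→(s0,Y,L)
state=s0 head=2 tape=XX[X]YYYYYYY   (s0,X)→(s0,Y,R)
state=s0 head=3 tape=XXY[Y]YYYYYY   (s0,Y)→(s0,Y,L)
state=s0 head=2 tape=XX[Y]YYYYYYY   (s0,Y)→(s0,Y,L)
state=s0 head=1 tape=X[X]YYYYYYYY   (s0,X)→(s0,Y,R)
state=s0 head=2 tape=XY[Y]YYYYYYY
After 22 steps: state s0, head at 2, tape XYYYYYYYYY.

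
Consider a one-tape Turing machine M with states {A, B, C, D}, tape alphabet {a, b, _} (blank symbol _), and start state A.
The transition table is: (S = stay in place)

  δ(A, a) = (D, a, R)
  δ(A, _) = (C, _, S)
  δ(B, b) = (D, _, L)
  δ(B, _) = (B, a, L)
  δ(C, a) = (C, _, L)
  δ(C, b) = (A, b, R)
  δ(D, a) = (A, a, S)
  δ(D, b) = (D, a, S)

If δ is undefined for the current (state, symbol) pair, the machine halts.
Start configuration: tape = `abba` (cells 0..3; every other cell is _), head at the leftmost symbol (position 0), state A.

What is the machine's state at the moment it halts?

D

state=A head=0 tape=[a]bba_   (A,a)→(D,a,R)
state=D head=1 tape=a[b]ba_   (D,b)→(D,a,S)
state=D head=1 tape=a[a]ba_   (D,a)→(A,a,S)
state=A head=1 tape=a[a]ba_   (A,a)→(D,a,R)
state=D head=2 tape=aa[b]a_   (D,b)→(D,a,S)
state=D head=2 tape=aa[a]a_   (D,a)→(A,a,S)
state=A head=2 tape=aa[a]a_   (A,a)→(D,a,R)
state=D head=3 tape=aaa[a]_   (D,a)→(A,a,S)
state=A head=3 tape=aaa[a]_   (A,a)→(D,a,R)
state=D head=4 tape=aaaa[_]
No transition is defined for (D, _); M halts in state D.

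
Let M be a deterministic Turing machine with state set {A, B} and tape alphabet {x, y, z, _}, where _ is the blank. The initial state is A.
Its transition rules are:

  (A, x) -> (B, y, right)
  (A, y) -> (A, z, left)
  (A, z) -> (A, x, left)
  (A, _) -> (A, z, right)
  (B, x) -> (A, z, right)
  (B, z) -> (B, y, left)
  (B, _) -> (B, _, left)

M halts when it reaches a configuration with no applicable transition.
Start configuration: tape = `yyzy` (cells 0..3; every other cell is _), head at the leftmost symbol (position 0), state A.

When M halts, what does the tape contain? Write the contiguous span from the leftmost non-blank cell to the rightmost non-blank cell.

zyyxzzy

A | ___[y]yzy   read y → write z, move left, go to A
A | __[_]zyzy   read _ → write z, move right, go to A
A | __z[z]yzy   read z → write x, move left, go to A
A | __[z]xyzy   read z → write x, move left, go to A
A | _[_]xxyzy   read _ → write z, move right, go to A
A | _z[x]xyzy   read x → write y, move right, go to B
B | _zy[x]yzy   read x → write z, move right, go to A
A | _zyz[y]zy   read y → write z, move left, go to A
A | _zy[z]zzy   read z → write x, move left, go to A
A | _z[y]xzzy   read y → write z, move left, go to A
A | _[z]zxzzy   read z → write x, move left, go to A
A | [_]xzxzzy   read _ → write z, move right, go to A
A | z[x]zxzzy   read x → write y, move right, go to B
B | zy[z]xzzy   read z → write y, move left, go to B
B | z[y]yxzzy
The non-blank tape span at halt is zyyxzzy.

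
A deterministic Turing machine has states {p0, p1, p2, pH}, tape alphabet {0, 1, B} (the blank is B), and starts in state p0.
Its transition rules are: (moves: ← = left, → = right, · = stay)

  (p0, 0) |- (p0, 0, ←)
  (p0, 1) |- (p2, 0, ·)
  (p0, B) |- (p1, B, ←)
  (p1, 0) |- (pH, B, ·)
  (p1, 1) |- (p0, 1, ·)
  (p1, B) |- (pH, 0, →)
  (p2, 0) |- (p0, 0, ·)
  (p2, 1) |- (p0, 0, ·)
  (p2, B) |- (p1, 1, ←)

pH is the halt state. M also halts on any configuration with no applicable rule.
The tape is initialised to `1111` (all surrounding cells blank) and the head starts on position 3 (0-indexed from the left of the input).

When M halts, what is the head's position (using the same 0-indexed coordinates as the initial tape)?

p0 | BB111[1]   read 1 → write 0, move ·, go to p2
p2 | BB111[0]   read 0 → write 0, move ·, go to p0
p0 | BB111[0]   read 0 → write 0, move ←, go to p0
p0 | BB11[1]0   read 1 → write 0, move ·, go to p2
p2 | BB11[0]0   read 0 → write 0, move ·, go to p0
p0 | BB11[0]0   read 0 → write 0, move ←, go to p0
p0 | BB1[1]00   read 1 → write 0, move ·, go to p2
p2 | BB1[0]00   read 0 → write 0, move ·, go to p0
p0 | BB1[0]00   read 0 → write 0, move ←, go to p0
p0 | BB[1]000   read 1 → write 0, move ·, go to p2
p2 | BB[0]000   read 0 → write 0, move ·, go to p0
p0 | BB[0]000   read 0 → write 0, move ←, go to p0
p0 | B[B]0000   read B → write B, move ←, go to p1
p1 | [B]B0000   read B → write 0, move →, go to pH
pH | 0[B]0000
At halt the head is at cell -1.

-1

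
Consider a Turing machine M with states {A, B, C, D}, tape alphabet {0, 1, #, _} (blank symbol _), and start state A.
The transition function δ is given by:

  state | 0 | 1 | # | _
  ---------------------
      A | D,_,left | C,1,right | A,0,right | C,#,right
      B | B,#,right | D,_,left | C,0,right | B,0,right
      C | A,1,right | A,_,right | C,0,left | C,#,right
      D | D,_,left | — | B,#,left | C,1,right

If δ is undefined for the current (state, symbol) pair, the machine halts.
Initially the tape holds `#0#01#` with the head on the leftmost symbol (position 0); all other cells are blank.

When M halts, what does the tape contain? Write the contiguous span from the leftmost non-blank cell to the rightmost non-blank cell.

A | _[#]0#01#   read # → write 0, move right, go to A
A | _0[0]#01#   read 0 → write _, move left, go to D
D | _[0]_#01#   read 0 → write _, move left, go to D
D | [_]__#01#   read _ → write 1, move right, go to C
C | 1[_]_#01#   read _ → write #, move right, go to C
C | 1#[_]#01#   read _ → write #, move right, go to C
C | 1##[#]01#   read # → write 0, move left, go to C
C | 1#[#]001#   read # → write 0, move left, go to C
C | 1[#]0001#   read # → write 0, move left, go to C
C | [1]00001#   read 1 → write _, move right, go to A
A | _[0]0001#   read 0 → write _, move left, go to D
D | [_]_0001#   read _ → write 1, move right, go to C
C | 1[_]0001#   read _ → write #, move right, go to C
C | 1#[0]001#   read 0 → write 1, move right, go to A
A | 1#1[0]01#   read 0 → write _, move left, go to D
D | 1#[1]_01#
The non-blank tape span at halt is 1#1_01#.

1#1_01#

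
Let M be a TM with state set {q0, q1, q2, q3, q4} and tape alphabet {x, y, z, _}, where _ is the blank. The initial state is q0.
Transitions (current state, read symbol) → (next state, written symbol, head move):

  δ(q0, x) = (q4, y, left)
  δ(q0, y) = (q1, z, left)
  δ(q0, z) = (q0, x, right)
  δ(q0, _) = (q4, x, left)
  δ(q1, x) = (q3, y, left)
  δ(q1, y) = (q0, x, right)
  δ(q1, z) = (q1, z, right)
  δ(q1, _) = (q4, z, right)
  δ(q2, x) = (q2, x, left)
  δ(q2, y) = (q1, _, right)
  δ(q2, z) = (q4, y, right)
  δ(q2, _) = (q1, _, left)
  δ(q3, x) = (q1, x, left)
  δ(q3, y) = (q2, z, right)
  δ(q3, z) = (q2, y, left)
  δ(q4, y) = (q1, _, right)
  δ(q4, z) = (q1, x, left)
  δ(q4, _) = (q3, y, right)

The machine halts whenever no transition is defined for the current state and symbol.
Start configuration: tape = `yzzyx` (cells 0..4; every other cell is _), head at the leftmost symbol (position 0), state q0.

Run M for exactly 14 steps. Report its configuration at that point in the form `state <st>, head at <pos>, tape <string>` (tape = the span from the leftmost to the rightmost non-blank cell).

state=q0 head=0 tape=___[y]zzyx   (q0,y)→(q1,z,left)
state=q1 head=-1 tape=__[_]zzzyx   (q1,_)→(q4,z,right)
state=q4 head=0 tape=__z[z]zzyx   (q4,z)→(q1,x,left)
state=q1 head=-1 tape=__[z]xzzyx   (q1,z)→(q1,z,right)
state=q1 head=0 tape=__z[x]zzyx   (q1,x)→(q3,y,left)
state=q3 head=-1 tape=__[z]yzzyx   (q3,z)→(q2,y,left)
state=q2 head=-2 tape=_[_]yyzzyx   (q2,_)→(q1,_,left)
state=q1 head=-3 tape=[_]_yyzzyx   (q1,_)→(q4,z,right)
state=q4 head=-2 tape=z[_]yyzzyx   (q4,_)→(q3,y,right)
state=q3 head=-1 tape=zy[y]yzzyx   (q3,y)→(q2,z,right)
state=q2 head=0 tape=zyz[y]zzyx   (q2,y)→(q1,_,right)
state=q1 head=1 tape=zyz_[z]zyx   (q1,z)→(q1,z,right)
state=q1 head=2 tape=zyz_z[z]yx   (q1,z)→(q1,z,right)
state=q1 head=3 tape=zyz_zz[y]x   (q1,y)→(q0,x,right)
state=q0 head=4 tape=zyz_zzx[x]
After 14 steps: state q0, head at 4, tape zyz_zzxx.

state q0, head at 4, tape zyz_zzxx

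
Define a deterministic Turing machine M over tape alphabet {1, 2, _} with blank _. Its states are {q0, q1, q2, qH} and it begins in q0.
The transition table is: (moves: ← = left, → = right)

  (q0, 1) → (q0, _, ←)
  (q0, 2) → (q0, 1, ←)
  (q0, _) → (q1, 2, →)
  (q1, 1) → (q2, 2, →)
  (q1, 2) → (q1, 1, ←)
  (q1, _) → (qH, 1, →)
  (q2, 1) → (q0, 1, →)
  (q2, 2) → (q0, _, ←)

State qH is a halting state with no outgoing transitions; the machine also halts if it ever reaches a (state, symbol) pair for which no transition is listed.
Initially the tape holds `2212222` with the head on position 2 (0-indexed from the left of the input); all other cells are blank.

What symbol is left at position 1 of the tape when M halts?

1

q0 | ___22[1]2222   read 1 → write _, move ←, go to q0
q0 | ___2[2]_2222   read 2 → write 1, move ←, go to q0
q0 | ___[2]1_2222   read 2 → write 1, move ←, go to q0
q0 | __[_]11_2222   read _ → write 2, move →, go to q1
q1 | __2[1]1_2222   read 1 → write 2, move →, go to q2
q2 | __22[1]_2222   read 1 → write 1, move →, go to q0
q0 | __221[_]2222   read _ → write 2, move →, go to q1
q1 | __2212[2]222   read 2 → write 1, move ←, go to q1
q1 | __221[2]1222   read 2 → write 1, move ←, go to q1
q1 | __22[1]11222   read 1 → write 2, move →, go to q2
q2 | __222[1]1222   read 1 → write 1, move →, go to q0
q0 | __2221[1]222   read 1 → write _, move ←, go to q0
q0 | __222[1]_222   read 1 → write _, move ←, go to q0
q0 | __22[2]__222   read 2 → write 1, move ←, go to q0
q0 | __2[2]1__222   read 2 → write 1, move ←, go to q0
q0 | __[2]11__222   read 2 → write 1, move ←, go to q0
q0 | _[_]111__222   read _ → write 2, move →, go to q1
q1 | _2[1]11__222   read 1 → write 2, move →, go to q2
q2 | _22[1]1__222   read 1 → write 1, move →, go to q0
q0 | _221[1]__222   read 1 → write _, move ←, go to q0
q0 | _22[1]___222   read 1 → write _, move ←, go to q0
q0 | _2[2]____222   read 2 → write 1, move ←, go to q0
q0 | _[2]1____222   read 2 → write 1, move ←, go to q0
q0 | [_]11____222   read _ → write 2, move →, go to q1
q1 | 2[1]1____222   read 1 → write 2, move →, go to q2
q2 | 22[1]____222   read 1 → write 1, move →, go to q0
q0 | 221[_]___222   read _ → write 2, move →, go to q1
q1 | 2212[_]__222   read _ → write 1, move →, go to qH
qH | 22121[_]_222
Cell 1 holds 1 when M halts.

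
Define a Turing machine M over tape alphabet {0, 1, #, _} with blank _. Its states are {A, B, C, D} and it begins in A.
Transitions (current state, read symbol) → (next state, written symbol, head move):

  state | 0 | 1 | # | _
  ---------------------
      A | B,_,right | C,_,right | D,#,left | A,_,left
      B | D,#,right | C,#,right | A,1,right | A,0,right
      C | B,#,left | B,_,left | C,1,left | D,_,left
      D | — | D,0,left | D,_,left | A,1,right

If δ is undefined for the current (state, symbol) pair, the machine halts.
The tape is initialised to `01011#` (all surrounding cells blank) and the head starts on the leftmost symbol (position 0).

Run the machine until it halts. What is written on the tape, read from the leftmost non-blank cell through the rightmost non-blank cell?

state=A head=0 tape=[0]1011#   (A,0)→(B,_,right)
state=B head=1 tape=_[1]011#   (B,1)→(C,#,right)
state=C head=2 tape=_#[0]11#   (C,0)→(B,#,left)
state=B head=1 tape=_[#]#11#   (B,#)→(A,1,right)
state=A head=2 tape=_1[#]11#   (A,#)→(D,#,left)
state=D head=1 tape=_[1]#11#   (D,1)→(D,0,left)
state=D head=0 tape=[_]0#11#   (D,_)→(A,1,right)
state=A head=1 tape=1[0]#11#   (A,0)→(B,_,right)
state=B head=2 tape=1_[#]11#   (B,#)→(A,1,right)
state=A head=3 tape=1_1[1]1#   (A,1)→(C,_,right)
state=C head=4 tape=1_1_[1]#   (C,1)→(B,_,left)
state=B head=3 tape=1_1[_]_#   (B,_)→(A,0,right)
state=A head=4 tape=1_10[_]#   (A,_)→(A,_,left)
state=A head=3 tape=1_1[0]_#   (A,0)→(B,_,right)
state=B head=4 tape=1_1_[_]#   (B,_)→(A,0,right)
state=A head=5 tape=1_1_0[#]   (A,#)→(D,#,left)
state=D head=4 tape=1_1_[0]#
The non-blank tape span at halt is 1_1_0#.

1_1_0#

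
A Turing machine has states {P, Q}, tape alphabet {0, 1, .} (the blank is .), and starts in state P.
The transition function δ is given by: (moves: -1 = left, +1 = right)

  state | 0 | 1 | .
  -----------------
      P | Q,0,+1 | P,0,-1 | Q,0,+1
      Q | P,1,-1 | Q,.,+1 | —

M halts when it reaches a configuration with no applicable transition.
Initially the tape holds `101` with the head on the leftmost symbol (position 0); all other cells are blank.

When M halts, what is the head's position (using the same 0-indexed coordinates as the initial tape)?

3

state=P head=0 tape=.[1]01.   (P,1)→(P,0,-1)
state=P head=-1 tape=[.]001.   (P,.)→(Q,0,+1)
state=Q head=0 tape=0[0]01.   (Q,0)→(P,1,-1)
state=P head=-1 tape=[0]101.   (P,0)→(Q,0,+1)
state=Q head=0 tape=0[1]01.   (Q,1)→(Q,.,+1)
state=Q head=1 tape=0.[0]1.   (Q,0)→(P,1,-1)
state=P head=0 tape=0[.]11.   (P,.)→(Q,0,+1)
state=Q head=1 tape=00[1]1.   (Q,1)→(Q,.,+1)
state=Q head=2 tape=00.[1].   (Q,1)→(Q,.,+1)
state=Q head=3 tape=00..[.]
At halt the head is at cell 3.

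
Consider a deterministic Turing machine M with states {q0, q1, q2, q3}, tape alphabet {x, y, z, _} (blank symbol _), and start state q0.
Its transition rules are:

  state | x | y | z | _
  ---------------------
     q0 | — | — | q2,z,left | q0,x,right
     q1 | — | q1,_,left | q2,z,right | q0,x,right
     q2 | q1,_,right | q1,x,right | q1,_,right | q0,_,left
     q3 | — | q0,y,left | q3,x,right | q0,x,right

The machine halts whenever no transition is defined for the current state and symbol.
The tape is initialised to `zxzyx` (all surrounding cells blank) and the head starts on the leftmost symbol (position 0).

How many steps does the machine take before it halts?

q0 | __[z]xzyx   read z → write z, move left, go to q2
q2 | _[_]zxzyx   read _ → write _, move left, go to q0
q0 | [_]_zxzyx   read _ → write x, move right, go to q0
q0 | x[_]zxzyx   read _ → write x, move right, go to q0
q0 | xx[z]xzyx   read z → write z, move left, go to q2
q2 | x[x]zxzyx   read x → write _, move right, go to q1
q1 | x_[z]xzyx   read z → write z, move right, go to q2
q2 | x_z[x]zyx   read x → write _, move right, go to q1
q1 | x_z_[z]yx   read z → write z, move right, go to q2
q2 | x_z_z[y]x   read y → write x, move right, go to q1
q1 | x_z_zx[x]
M halts after 10 transitions.

10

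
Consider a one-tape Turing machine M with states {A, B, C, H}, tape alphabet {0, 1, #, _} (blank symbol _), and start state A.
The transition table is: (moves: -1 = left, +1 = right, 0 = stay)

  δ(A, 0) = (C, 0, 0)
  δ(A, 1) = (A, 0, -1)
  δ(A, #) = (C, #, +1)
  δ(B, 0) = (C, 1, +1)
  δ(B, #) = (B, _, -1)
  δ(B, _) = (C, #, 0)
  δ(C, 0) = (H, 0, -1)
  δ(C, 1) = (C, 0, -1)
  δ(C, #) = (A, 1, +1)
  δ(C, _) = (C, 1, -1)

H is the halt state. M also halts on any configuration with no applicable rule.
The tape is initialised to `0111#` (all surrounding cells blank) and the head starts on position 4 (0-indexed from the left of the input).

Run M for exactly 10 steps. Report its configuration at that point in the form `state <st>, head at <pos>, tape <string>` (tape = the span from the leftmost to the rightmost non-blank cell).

state H, head at -1, tape 000000

state=A head=4 tape=_0111[#]_   (A,#)→(C,#,+1)
state=C head=5 tape=_0111#[_]   (C,_)→(C,1,-1)
state=C head=4 tape=_0111[#]1   (C,#)→(A,1,+1)
state=A head=5 tape=_01111[1]   (A,1)→(A,0,-1)
state=A head=4 tape=_0111[1]0   (A,1)→(A,0,-1)
state=A head=3 tape=_011[1]00   (A,1)→(A,0,-1)
state=A head=2 tape=_01[1]000   (A,1)→(A,0,-1)
state=A head=1 tape=_0[1]0000   (A,1)→(A,0,-1)
state=A head=0 tape=_[0]00000   (A,0)→(C,0,0)
state=C head=0 tape=_[0]00000   (C,0)→(H,0,-1)
state=H head=-1 tape=[_]000000
After 10 steps: state H, head at -1, tape 000000.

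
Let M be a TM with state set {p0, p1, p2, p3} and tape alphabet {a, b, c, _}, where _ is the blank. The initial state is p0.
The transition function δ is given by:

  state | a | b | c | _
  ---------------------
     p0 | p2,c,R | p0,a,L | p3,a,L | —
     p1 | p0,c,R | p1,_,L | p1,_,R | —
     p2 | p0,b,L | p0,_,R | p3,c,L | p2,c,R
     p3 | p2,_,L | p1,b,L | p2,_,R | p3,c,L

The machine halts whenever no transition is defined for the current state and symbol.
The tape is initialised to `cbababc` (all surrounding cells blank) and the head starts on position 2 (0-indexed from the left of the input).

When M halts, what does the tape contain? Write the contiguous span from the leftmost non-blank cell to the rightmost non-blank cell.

cccca

p0 | cb[a]babc   read a → write c, move R, go to p2
p2 | cbc[b]abc   read b → write _, move R, go to p0
p0 | cbc_[a]bc   read a → write c, move R, go to p2
p2 | cbc_c[b]c   read b → write _, move R, go to p0
p0 | cbc_c_[c]   read c → write a, move L, go to p3
p3 | cbc_c[_]a   read _ → write c, move L, go to p3
p3 | cbc_[c]ca   read c → write _, move R, go to p2
p2 | cbc__[c]a   read c → write c, move L, go to p3
p3 | cbc_[_]ca   read _ → write c, move L, go to p3
p3 | cbc[_]cca   read _ → write c, move L, go to p3
p3 | cb[c]ccca   read c → write _, move R, go to p2
p2 | cb_[c]cca   read c → write c, move L, go to p3
p3 | cb[_]ccca   read _ → write c, move L, go to p3
p3 | c[b]cccca   read b → write b, move L, go to p1
p1 | [c]bcccca   read c → write _, move R, go to p1
p1 | _[b]cccca   read b → write _, move L, go to p1
p1 | [_]_cccca
The non-blank tape span at halt is cccca.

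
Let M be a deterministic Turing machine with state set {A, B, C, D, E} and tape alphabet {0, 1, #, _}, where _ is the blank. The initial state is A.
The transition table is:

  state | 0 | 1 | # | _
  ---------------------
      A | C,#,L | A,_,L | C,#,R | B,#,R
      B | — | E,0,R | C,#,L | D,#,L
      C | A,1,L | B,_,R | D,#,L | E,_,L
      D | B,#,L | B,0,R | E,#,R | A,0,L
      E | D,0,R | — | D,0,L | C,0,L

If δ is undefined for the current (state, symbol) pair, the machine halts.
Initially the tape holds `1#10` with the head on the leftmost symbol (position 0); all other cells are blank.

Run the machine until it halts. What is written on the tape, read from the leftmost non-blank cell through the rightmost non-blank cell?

#0#10

A | _[1]#10   read 1 → write _, move L, go to A
A | [_]_#10   read _ → write #, move R, go to B
B | #[_]#10   read _ → write #, move L, go to D
D | [#]##10   read # → write #, move R, go to E
E | #[#]#10   read # → write 0, move L, go to D
D | [#]0#10   read # → write #, move R, go to E
E | #[0]#10   read 0 → write 0, move R, go to D
D | #0[#]10   read # → write #, move R, go to E
E | #0#[1]0
The non-blank tape span at halt is #0#10.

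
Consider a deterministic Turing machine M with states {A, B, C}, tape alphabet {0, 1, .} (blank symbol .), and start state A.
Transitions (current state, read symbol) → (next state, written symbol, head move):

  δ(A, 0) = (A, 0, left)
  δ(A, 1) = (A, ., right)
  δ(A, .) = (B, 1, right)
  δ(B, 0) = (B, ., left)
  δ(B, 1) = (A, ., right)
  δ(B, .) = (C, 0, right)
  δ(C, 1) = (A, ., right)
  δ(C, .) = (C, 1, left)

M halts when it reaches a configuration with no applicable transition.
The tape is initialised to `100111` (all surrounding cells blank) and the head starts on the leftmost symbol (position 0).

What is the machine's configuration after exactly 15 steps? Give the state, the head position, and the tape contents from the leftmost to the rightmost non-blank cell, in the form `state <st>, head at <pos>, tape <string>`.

state C, head at 7, tape 1...101

state=A head=0 tape=[1]00111...   (A,1)→(A,.,right)
state=A head=1 tape=.[0]0111...   (A,0)→(A,0,left)
state=A head=0 tape=[.]00111...   (A,.)→(B,1,right)
state=B head=1 tape=1[0]0111...   (B,0)→(B,.,left)
state=B head=0 tape=[1].0111...   (B,1)→(A,.,right)
state=A head=1 tape=.[.]0111...   (A,.)→(B,1,right)
state=B head=2 tape=.1[0]111...   (B,0)→(B,.,left)
state=B head=1 tape=.[1].111...   (B,1)→(A,.,right)
state=A head=2 tape=..[.]111...   (A,.)→(B,1,right)
state=B head=3 tape=..1[1]11...   (B,1)→(A,.,right)
state=A head=4 tape=..1.[1]1...   (A,1)→(A,.,right)
state=A head=5 tape=..1..[1]...   (A,1)→(A,.,right)
state=A head=6 tape=..1...[.]..   (A,.)→(B,1,right)
state=B head=7 tape=..1...1[.].   (B,.)→(C,0,right)
state=C head=8 tape=..1...10[.]   (C,.)→(C,1,left)
state=C head=7 tape=..1...1[0]1
After 15 steps: state C, head at 7, tape 1...101.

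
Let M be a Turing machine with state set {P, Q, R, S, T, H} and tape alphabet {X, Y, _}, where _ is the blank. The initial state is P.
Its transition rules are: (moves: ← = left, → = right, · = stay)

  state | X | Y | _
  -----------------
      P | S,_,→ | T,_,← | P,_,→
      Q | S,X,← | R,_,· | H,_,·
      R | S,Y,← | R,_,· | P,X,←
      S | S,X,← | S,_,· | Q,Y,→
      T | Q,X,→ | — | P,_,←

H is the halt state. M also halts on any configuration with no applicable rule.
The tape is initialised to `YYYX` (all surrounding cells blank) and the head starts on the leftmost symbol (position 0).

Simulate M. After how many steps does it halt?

18

P | __[Y]YYX__   read Y → write _, move ←, go to T
T | _[_]_YYX__   read _ → write _, move ←, go to P
P | [_]__YYX__   read _ → write _, move →, go to P
P | _[_]_YYX__   read _ → write _, move →, go to P
P | __[_]YYX__   read _ → write _, move →, go to P
P | ___[Y]YX__   read Y → write _, move ←, go to T
T | __[_]_YX__   read _ → write _, move ←, go to P
P | _[_]__YX__   read _ → write _, move →, go to P
P | __[_]_YX__   read _ → write _, move →, go to P
P | ___[_]YX__   read _ → write _, move →, go to P
P | ____[Y]X__   read Y → write _, move ←, go to T
T | ___[_]_X__   read _ → write _, move ←, go to P
P | __[_]__X__   read _ → write _, move →, go to P
P | ___[_]_X__   read _ → write _, move →, go to P
P | ____[_]X__   read _ → write _, move →, go to P
P | _____[X]__   read X → write _, move →, go to S
S | ______[_]_   read _ → write Y, move →, go to Q
Q | ______Y[_]   read _ → write _, move ·, go to H
H | ______Y[_]
M halts after 18 transitions.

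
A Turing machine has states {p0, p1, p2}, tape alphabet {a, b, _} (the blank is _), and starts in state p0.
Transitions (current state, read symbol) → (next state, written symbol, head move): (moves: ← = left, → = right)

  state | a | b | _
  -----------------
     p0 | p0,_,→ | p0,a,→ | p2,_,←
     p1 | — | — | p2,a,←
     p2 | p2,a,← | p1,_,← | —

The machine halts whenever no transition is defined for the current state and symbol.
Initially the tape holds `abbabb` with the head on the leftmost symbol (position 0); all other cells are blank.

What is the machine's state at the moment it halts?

p2

p0 | [a]bbabb_   read a → write _, move →, go to p0
p0 | _[b]babb_   read b → write a, move →, go to p0
p0 | _a[b]abb_   read b → write a, move →, go to p0
p0 | _aa[a]bb_   read a → write _, move →, go to p0
p0 | _aa_[b]b_   read b → write a, move →, go to p0
p0 | _aa_a[b]_   read b → write a, move →, go to p0
p0 | _aa_aa[_]   read _ → write _, move ←, go to p2
p2 | _aa_a[a]_   read a → write a, move ←, go to p2
p2 | _aa_[a]a_   read a → write a, move ←, go to p2
p2 | _aa[_]aa_
No transition is defined for (p2, _); M halts in state p2.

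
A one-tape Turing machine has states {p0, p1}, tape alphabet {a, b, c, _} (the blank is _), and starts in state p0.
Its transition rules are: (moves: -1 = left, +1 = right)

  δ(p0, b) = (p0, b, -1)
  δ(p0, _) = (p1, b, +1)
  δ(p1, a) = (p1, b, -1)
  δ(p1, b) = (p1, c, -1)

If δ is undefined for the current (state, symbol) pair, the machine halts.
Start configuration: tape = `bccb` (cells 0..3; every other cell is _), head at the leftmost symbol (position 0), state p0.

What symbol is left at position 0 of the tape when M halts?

p0 | __[b]ccb   read b → write b, move -1, go to p0
p0 | _[_]bccb   read _ → write b, move +1, go to p1
p1 | _b[b]ccb   read b → write c, move -1, go to p1
p1 | _[b]cccb   read b → write c, move -1, go to p1
p1 | [_]ccccb
Cell 0 holds c when M halts.

c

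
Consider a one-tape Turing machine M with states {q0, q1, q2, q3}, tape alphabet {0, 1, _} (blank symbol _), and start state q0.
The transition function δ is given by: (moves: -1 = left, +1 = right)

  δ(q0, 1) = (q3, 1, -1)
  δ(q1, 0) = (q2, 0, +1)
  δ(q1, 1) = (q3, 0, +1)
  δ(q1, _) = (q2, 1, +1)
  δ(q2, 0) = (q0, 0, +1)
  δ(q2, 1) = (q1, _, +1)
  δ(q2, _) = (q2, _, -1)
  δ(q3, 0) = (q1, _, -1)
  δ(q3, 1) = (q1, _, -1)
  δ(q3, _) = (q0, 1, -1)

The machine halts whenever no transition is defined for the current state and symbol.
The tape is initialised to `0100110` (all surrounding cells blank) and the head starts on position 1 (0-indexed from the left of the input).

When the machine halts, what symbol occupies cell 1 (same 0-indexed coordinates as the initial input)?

q0 | _0[1]00110   read 1 → write 1, move -1, go to q3
q3 | _[0]100110   read 0 → write _, move -1, go to q1
q1 | [_]_100110   read _ → write 1, move +1, go to q2
q2 | 1[_]100110   read _ → write _, move -1, go to q2
q2 | [1]_100110   read 1 → write _, move +1, go to q1
q1 | _[_]100110   read _ → write 1, move +1, go to q2
q2 | _1[1]00110   read 1 → write _, move +1, go to q1
q1 | _1_[0]0110   read 0 → write 0, move +1, go to q2
q2 | _1_0[0]110   read 0 → write 0, move +1, go to q0
q0 | _1_00[1]10   read 1 → write 1, move -1, go to q3
q3 | _1_0[0]110   read 0 → write _, move -1, go to q1
q1 | _1_[0]_110   read 0 → write 0, move +1, go to q2
q2 | _1_0[_]110   read _ → write _, move -1, go to q2
q2 | _1_[0]_110   read 0 → write 0, move +1, go to q0
q0 | _1_0[_]110
Cell 1 holds _ when M halts.

_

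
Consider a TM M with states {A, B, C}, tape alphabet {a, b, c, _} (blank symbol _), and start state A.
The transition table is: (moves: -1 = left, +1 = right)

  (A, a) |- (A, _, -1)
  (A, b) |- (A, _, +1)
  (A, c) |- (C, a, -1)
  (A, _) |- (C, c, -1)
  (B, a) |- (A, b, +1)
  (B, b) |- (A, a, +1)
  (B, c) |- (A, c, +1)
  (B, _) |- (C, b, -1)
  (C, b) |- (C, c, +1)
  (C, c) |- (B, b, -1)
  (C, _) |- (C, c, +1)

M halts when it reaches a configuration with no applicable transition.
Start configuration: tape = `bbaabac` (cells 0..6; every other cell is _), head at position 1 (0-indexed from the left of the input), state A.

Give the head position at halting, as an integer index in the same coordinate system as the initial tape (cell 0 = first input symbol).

state=A head=1 tape=b[b]aabac   (A,b)→(A,_,+1)
state=A head=2 tape=b_[a]abac   (A,a)→(A,_,-1)
state=A head=1 tape=b[_]_abac   (A,_)→(C,c,-1)
state=C head=0 tape=[b]c_abac   (C,b)→(C,c,+1)
state=C head=1 tape=c[c]_abac   (C,c)→(B,b,-1)
state=B head=0 tape=[c]b_abac   (B,c)→(A,c,+1)
state=A head=1 tape=c[b]_abac   (A,b)→(A,_,+1)
state=A head=2 tape=c_[_]abac   (A,_)→(C,c,-1)
state=C head=1 tape=c[_]cabac   (C,_)→(C,c,+1)
state=C head=2 tape=cc[c]abac   (C,c)→(B,b,-1)
state=B head=1 tape=c[c]babac   (B,c)→(A,c,+1)
state=A head=2 tape=cc[b]abac   (A,b)→(A,_,+1)
state=A head=3 tape=cc_[a]bac   (A,a)→(A,_,-1)
state=A head=2 tape=cc[_]_bac   (A,_)→(C,c,-1)
state=C head=1 tape=c[c]c_bac   (C,c)→(B,b,-1)
state=B head=0 tape=[c]bc_bac   (B,c)→(A,c,+1)
state=A head=1 tape=c[b]c_bac   (A,b)→(A,_,+1)
state=A head=2 tape=c_[c]_bac   (A,c)→(C,a,-1)
state=C head=1 tape=c[_]a_bac   (C,_)→(C,c,+1)
state=C head=2 tape=cc[a]_bac
At halt the head is at cell 2.

2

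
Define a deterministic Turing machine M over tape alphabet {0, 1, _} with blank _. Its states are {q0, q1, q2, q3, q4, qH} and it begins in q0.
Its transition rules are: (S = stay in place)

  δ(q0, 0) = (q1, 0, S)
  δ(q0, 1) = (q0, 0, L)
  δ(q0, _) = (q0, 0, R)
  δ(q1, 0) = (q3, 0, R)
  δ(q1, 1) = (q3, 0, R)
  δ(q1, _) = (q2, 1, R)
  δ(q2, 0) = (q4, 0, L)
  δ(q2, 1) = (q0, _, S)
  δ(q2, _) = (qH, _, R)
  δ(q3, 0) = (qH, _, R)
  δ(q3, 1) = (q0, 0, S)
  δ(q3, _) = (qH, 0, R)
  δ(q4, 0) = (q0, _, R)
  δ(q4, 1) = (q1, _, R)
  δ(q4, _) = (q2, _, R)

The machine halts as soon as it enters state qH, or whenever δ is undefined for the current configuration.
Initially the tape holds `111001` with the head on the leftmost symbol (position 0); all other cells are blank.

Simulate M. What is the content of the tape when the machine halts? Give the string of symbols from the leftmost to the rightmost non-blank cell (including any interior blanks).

state=q0 head=0 tape=_[1]11001   (q0,1)→(q0,0,L)
state=q0 head=-1 tape=[_]011001   (q0,_)→(q0,0,R)
state=q0 head=0 tape=0[0]11001   (q0,0)→(q1,0,S)
state=q1 head=0 tape=0[0]11001   (q1,0)→(q3,0,R)
state=q3 head=1 tape=00[1]1001   (q3,1)→(q0,0,S)
state=q0 head=1 tape=00[0]1001   (q0,0)→(q1,0,S)
state=q1 head=1 tape=00[0]1001   (q1,0)→(q3,0,R)
state=q3 head=2 tape=000[1]001   (q3,1)→(q0,0,S)
state=q0 head=2 tape=000[0]001   (q0,0)→(q1,0,S)
state=q1 head=2 tape=000[0]001   (q1,0)→(q3,0,R)
state=q3 head=3 tape=0000[0]01   (q3,0)→(qH,_,R)
state=qH head=4 tape=0000_[0]1
The non-blank tape span at halt is 0000_01.

0000_01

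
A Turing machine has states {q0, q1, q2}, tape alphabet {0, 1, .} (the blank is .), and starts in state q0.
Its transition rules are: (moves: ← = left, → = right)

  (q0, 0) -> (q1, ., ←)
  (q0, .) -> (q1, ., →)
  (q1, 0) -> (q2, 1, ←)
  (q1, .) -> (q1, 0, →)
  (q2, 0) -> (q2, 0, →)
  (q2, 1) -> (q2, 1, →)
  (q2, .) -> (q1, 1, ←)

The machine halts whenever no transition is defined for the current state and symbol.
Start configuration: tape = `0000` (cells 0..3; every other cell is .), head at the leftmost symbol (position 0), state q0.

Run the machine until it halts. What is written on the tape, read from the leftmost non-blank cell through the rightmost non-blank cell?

0010111

q0 | .[0]000..   read 0 → write ., move ←, go to q1
q1 | [.].000..   read . → write 0, move →, go to q1
q1 | 0[.]000..   read . → write 0, move →, go to q1
q1 | 00[0]00..   read 0 → write 1, move ←, go to q2
q2 | 0[0]100..   read 0 → write 0, move →, go to q2
q2 | 00[1]00..   read 1 → write 1, move →, go to q2
q2 | 001[0]0..   read 0 → write 0, move →, go to q2
q2 | 0010[0]..   read 0 → write 0, move →, go to q2
q2 | 00100[.].   read . → write 1, move ←, go to q1
q1 | 0010[0]1.   read 0 → write 1, move ←, go to q2
q2 | 001[0]11.   read 0 → write 0, move →, go to q2
q2 | 0010[1]1.   read 1 → write 1, move →, go to q2
q2 | 00101[1].   read 1 → write 1, move →, go to q2
q2 | 001011[.]   read . → write 1, move ←, go to q1
q1 | 00101[1]1
The non-blank tape span at halt is 0010111.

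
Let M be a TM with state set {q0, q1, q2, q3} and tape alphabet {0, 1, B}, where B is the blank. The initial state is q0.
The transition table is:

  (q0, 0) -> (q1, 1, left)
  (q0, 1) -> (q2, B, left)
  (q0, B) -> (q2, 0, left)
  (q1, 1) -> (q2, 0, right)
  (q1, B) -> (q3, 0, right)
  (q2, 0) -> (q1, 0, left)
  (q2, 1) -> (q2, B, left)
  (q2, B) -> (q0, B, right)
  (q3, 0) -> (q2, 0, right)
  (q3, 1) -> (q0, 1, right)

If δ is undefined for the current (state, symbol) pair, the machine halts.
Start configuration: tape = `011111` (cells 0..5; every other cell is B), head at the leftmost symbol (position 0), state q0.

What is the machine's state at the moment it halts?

q1

q0 | BB[0]11111   read 0 → write 1, move left, go to q1
q1 | B[B]111111   read B → write 0, move right, go to q3
q3 | B0[1]11111   read 1 → write 1, move right, go to q0
q0 | B01[1]1111   read 1 → write B, move left, go to q2
q2 | B0[1]B1111   read 1 → write B, move left, go to q2
q2 | B[0]BB1111   read 0 → write 0, move left, go to q1
q1 | [B]0BB1111   read B → write 0, move right, go to q3
q3 | 0[0]BB1111   read 0 → write 0, move right, go to q2
q2 | 00[B]B1111   read B → write B, move right, go to q0
q0 | 00B[B]1111   read B → write 0, move left, go to q2
q2 | 00[B]01111   read B → write B, move right, go to q0
q0 | 00B[0]1111   read 0 → write 1, move left, go to q1
q1 | 00[B]11111   read B → write 0, move right, go to q3
q3 | 000[1]1111   read 1 → write 1, move right, go to q0
q0 | 0001[1]111   read 1 → write B, move left, go to q2
q2 | 000[1]B111   read 1 → write B, move left, go to q2
q2 | 00[0]BB111   read 0 → write 0, move left, go to q1
q1 | 0[0]0BB111
No transition is defined for (q1, 0); M halts in state q1.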